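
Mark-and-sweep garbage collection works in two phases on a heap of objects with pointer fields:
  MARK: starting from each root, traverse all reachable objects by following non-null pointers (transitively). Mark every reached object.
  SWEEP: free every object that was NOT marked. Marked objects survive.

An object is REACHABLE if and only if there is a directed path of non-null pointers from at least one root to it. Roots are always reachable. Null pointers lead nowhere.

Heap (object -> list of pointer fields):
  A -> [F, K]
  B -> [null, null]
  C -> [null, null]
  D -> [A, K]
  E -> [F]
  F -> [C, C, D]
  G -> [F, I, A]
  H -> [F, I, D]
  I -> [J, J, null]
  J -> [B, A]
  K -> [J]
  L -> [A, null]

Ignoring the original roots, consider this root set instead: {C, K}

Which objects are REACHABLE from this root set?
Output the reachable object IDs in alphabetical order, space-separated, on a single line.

Answer: A B C D F J K

Derivation:
Roots: C K
Mark C: refs=null null, marked=C
Mark K: refs=J, marked=C K
Mark J: refs=B A, marked=C J K
Mark B: refs=null null, marked=B C J K
Mark A: refs=F K, marked=A B C J K
Mark F: refs=C C D, marked=A B C F J K
Mark D: refs=A K, marked=A B C D F J K
Unmarked (collected): E G H I L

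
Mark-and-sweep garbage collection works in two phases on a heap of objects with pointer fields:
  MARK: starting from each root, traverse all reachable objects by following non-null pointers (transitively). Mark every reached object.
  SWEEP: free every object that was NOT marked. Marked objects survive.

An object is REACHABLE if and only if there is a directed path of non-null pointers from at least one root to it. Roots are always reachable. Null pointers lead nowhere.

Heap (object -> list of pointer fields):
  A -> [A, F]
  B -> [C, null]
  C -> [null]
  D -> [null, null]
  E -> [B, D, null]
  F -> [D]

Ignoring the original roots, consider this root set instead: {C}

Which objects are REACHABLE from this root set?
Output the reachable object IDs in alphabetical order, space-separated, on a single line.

Answer: C

Derivation:
Roots: C
Mark C: refs=null, marked=C
Unmarked (collected): A B D E F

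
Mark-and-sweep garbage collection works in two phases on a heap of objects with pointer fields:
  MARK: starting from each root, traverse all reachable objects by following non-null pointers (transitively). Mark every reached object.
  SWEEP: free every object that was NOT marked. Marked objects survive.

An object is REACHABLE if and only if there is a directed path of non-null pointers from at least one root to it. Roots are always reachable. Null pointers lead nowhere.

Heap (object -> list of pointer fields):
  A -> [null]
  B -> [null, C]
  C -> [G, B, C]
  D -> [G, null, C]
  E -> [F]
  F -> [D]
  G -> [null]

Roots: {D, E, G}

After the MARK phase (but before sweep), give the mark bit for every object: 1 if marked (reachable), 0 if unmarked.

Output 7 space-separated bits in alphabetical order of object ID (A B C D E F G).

Roots: D E G
Mark D: refs=G null C, marked=D
Mark E: refs=F, marked=D E
Mark G: refs=null, marked=D E G
Mark C: refs=G B C, marked=C D E G
Mark F: refs=D, marked=C D E F G
Mark B: refs=null C, marked=B C D E F G
Unmarked (collected): A

Answer: 0 1 1 1 1 1 1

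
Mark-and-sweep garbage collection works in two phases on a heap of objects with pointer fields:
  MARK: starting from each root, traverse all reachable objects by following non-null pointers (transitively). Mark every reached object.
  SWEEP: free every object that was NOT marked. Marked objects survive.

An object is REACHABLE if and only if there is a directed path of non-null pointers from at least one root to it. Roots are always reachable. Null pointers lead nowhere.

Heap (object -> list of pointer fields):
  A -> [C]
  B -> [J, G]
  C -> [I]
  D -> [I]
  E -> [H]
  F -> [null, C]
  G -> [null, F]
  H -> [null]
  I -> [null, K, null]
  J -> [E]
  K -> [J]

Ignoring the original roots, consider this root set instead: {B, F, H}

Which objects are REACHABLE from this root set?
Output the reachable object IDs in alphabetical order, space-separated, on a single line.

Roots: B F H
Mark B: refs=J G, marked=B
Mark F: refs=null C, marked=B F
Mark H: refs=null, marked=B F H
Mark J: refs=E, marked=B F H J
Mark G: refs=null F, marked=B F G H J
Mark C: refs=I, marked=B C F G H J
Mark E: refs=H, marked=B C E F G H J
Mark I: refs=null K null, marked=B C E F G H I J
Mark K: refs=J, marked=B C E F G H I J K
Unmarked (collected): A D

Answer: B C E F G H I J K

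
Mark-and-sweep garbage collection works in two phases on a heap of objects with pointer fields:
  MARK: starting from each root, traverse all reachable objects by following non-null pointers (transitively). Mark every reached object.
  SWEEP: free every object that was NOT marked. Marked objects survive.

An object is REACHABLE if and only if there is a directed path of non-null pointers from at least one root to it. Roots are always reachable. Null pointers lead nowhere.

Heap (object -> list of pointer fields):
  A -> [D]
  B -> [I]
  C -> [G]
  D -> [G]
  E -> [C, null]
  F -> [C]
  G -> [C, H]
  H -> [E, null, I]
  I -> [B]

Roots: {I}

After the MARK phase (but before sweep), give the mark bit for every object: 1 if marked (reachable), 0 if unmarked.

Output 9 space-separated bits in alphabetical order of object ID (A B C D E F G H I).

Answer: 0 1 0 0 0 0 0 0 1

Derivation:
Roots: I
Mark I: refs=B, marked=I
Mark B: refs=I, marked=B I
Unmarked (collected): A C D E F G H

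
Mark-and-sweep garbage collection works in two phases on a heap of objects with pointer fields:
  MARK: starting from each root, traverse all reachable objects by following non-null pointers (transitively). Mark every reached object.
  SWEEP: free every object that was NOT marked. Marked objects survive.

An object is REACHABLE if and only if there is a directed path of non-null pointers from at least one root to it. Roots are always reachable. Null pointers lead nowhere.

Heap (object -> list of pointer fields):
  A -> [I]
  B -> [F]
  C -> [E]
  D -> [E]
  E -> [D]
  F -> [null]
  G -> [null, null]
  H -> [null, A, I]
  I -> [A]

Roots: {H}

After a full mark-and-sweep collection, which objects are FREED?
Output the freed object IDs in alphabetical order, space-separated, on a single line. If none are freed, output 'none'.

Roots: H
Mark H: refs=null A I, marked=H
Mark A: refs=I, marked=A H
Mark I: refs=A, marked=A H I
Unmarked (collected): B C D E F G

Answer: B C D E F G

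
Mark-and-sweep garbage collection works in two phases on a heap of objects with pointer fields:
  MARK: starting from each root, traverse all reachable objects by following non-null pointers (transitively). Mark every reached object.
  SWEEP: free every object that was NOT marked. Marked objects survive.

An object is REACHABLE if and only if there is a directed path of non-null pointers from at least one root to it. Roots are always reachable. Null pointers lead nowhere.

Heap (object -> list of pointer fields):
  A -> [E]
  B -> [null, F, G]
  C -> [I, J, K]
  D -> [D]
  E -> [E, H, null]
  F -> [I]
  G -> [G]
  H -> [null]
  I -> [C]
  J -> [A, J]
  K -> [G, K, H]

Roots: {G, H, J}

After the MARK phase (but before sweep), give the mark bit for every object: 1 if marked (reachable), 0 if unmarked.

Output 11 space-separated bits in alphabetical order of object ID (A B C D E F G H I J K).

Roots: G H J
Mark G: refs=G, marked=G
Mark H: refs=null, marked=G H
Mark J: refs=A J, marked=G H J
Mark A: refs=E, marked=A G H J
Mark E: refs=E H null, marked=A E G H J
Unmarked (collected): B C D F I K

Answer: 1 0 0 0 1 0 1 1 0 1 0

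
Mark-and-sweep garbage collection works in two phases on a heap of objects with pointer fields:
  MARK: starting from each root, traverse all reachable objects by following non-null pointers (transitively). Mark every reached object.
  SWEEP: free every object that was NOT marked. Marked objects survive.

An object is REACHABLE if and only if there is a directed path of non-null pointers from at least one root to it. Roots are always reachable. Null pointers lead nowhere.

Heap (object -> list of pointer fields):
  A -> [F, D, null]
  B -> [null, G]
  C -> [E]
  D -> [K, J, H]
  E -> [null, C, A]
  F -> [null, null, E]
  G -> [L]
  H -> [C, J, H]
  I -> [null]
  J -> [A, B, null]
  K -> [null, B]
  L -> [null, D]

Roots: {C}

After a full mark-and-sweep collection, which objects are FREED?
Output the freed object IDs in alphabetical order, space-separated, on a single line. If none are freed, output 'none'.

Roots: C
Mark C: refs=E, marked=C
Mark E: refs=null C A, marked=C E
Mark A: refs=F D null, marked=A C E
Mark F: refs=null null E, marked=A C E F
Mark D: refs=K J H, marked=A C D E F
Mark K: refs=null B, marked=A C D E F K
Mark J: refs=A B null, marked=A C D E F J K
Mark H: refs=C J H, marked=A C D E F H J K
Mark B: refs=null G, marked=A B C D E F H J K
Mark G: refs=L, marked=A B C D E F G H J K
Mark L: refs=null D, marked=A B C D E F G H J K L
Unmarked (collected): I

Answer: I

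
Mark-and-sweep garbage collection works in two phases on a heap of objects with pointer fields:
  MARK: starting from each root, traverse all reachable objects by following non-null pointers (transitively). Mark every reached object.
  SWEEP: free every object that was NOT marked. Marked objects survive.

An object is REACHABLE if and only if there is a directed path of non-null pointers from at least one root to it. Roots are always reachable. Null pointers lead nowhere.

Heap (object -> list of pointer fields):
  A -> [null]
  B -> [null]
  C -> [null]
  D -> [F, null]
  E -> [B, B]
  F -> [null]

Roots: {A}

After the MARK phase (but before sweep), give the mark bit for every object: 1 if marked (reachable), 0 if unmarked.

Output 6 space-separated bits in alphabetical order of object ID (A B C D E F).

Roots: A
Mark A: refs=null, marked=A
Unmarked (collected): B C D E F

Answer: 1 0 0 0 0 0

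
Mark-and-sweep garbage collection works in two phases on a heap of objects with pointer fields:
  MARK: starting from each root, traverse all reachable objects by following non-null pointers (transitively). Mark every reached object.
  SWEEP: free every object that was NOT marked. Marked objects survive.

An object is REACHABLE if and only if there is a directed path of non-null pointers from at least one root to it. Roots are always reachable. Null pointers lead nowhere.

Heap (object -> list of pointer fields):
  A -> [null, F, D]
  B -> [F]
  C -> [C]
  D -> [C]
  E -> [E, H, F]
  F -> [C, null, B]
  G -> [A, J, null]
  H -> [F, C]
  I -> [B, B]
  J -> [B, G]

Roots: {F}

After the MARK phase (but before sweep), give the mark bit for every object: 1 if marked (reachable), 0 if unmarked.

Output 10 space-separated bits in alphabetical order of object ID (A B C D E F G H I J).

Roots: F
Mark F: refs=C null B, marked=F
Mark C: refs=C, marked=C F
Mark B: refs=F, marked=B C F
Unmarked (collected): A D E G H I J

Answer: 0 1 1 0 0 1 0 0 0 0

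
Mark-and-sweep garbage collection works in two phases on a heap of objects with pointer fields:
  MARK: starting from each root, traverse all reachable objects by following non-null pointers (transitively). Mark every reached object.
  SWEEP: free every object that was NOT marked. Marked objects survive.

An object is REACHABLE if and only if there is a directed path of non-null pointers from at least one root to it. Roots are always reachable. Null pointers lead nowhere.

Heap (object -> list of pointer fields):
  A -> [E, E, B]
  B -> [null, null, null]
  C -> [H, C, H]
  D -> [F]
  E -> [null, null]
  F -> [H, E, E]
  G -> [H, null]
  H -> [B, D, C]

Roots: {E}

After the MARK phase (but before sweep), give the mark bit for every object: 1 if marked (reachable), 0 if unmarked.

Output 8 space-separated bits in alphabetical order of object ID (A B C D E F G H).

Roots: E
Mark E: refs=null null, marked=E
Unmarked (collected): A B C D F G H

Answer: 0 0 0 0 1 0 0 0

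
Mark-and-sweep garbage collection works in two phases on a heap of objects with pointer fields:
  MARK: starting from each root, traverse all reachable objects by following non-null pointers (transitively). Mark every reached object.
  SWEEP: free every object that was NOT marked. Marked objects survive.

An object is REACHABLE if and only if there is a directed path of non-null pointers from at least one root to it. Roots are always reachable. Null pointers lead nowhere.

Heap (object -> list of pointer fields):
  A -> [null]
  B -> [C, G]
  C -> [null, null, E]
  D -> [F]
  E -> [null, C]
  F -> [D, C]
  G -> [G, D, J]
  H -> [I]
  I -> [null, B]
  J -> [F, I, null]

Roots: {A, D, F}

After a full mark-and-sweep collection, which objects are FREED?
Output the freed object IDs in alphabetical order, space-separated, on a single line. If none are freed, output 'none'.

Roots: A D F
Mark A: refs=null, marked=A
Mark D: refs=F, marked=A D
Mark F: refs=D C, marked=A D F
Mark C: refs=null null E, marked=A C D F
Mark E: refs=null C, marked=A C D E F
Unmarked (collected): B G H I J

Answer: B G H I J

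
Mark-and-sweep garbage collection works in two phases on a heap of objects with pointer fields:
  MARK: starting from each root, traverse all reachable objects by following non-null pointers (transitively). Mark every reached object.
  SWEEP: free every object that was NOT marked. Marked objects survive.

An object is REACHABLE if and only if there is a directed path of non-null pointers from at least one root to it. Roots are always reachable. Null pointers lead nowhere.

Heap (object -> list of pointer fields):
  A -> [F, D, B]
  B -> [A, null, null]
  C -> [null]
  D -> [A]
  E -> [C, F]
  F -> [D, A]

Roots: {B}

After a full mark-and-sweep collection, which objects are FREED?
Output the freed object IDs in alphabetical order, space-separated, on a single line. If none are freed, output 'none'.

Roots: B
Mark B: refs=A null null, marked=B
Mark A: refs=F D B, marked=A B
Mark F: refs=D A, marked=A B F
Mark D: refs=A, marked=A B D F
Unmarked (collected): C E

Answer: C E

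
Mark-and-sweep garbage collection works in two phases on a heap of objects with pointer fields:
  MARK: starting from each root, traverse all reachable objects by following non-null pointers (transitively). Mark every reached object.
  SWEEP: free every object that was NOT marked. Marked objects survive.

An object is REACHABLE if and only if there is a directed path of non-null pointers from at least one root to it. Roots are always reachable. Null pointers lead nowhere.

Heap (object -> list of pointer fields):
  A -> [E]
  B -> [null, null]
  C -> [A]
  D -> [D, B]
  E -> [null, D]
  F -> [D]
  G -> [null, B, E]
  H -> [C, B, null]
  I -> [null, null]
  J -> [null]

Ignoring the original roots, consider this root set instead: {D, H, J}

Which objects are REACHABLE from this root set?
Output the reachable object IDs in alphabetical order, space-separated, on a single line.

Answer: A B C D E H J

Derivation:
Roots: D H J
Mark D: refs=D B, marked=D
Mark H: refs=C B null, marked=D H
Mark J: refs=null, marked=D H J
Mark B: refs=null null, marked=B D H J
Mark C: refs=A, marked=B C D H J
Mark A: refs=E, marked=A B C D H J
Mark E: refs=null D, marked=A B C D E H J
Unmarked (collected): F G I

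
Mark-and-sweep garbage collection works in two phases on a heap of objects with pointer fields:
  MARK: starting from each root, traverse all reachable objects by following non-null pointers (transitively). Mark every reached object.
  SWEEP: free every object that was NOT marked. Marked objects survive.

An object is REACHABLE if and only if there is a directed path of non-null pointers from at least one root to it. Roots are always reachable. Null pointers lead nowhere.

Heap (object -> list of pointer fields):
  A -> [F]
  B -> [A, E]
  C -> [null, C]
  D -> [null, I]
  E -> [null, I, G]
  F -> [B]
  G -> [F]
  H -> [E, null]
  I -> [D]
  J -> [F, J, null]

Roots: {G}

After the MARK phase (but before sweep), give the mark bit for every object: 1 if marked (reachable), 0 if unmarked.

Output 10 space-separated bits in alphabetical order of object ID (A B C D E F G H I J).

Answer: 1 1 0 1 1 1 1 0 1 0

Derivation:
Roots: G
Mark G: refs=F, marked=G
Mark F: refs=B, marked=F G
Mark B: refs=A E, marked=B F G
Mark A: refs=F, marked=A B F G
Mark E: refs=null I G, marked=A B E F G
Mark I: refs=D, marked=A B E F G I
Mark D: refs=null I, marked=A B D E F G I
Unmarked (collected): C H J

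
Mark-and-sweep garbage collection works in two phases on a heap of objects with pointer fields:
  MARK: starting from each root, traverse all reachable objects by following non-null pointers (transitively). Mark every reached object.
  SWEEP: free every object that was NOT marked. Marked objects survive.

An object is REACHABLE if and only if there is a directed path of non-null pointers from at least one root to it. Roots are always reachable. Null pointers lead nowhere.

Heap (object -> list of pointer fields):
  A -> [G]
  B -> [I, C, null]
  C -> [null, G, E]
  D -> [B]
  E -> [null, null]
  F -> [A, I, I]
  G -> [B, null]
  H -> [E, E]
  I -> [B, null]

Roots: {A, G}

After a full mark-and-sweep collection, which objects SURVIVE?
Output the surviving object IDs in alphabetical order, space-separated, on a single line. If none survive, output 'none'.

Answer: A B C E G I

Derivation:
Roots: A G
Mark A: refs=G, marked=A
Mark G: refs=B null, marked=A G
Mark B: refs=I C null, marked=A B G
Mark I: refs=B null, marked=A B G I
Mark C: refs=null G E, marked=A B C G I
Mark E: refs=null null, marked=A B C E G I
Unmarked (collected): D F H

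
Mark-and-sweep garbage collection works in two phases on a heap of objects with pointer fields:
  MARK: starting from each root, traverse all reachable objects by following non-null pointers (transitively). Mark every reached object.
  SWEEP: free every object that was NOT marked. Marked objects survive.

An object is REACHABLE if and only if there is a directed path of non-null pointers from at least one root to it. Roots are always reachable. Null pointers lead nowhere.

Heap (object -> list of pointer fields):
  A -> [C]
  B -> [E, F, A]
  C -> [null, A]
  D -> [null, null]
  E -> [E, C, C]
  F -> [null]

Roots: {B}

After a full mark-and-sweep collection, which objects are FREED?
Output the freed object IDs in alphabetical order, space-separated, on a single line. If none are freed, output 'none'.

Answer: D

Derivation:
Roots: B
Mark B: refs=E F A, marked=B
Mark E: refs=E C C, marked=B E
Mark F: refs=null, marked=B E F
Mark A: refs=C, marked=A B E F
Mark C: refs=null A, marked=A B C E F
Unmarked (collected): D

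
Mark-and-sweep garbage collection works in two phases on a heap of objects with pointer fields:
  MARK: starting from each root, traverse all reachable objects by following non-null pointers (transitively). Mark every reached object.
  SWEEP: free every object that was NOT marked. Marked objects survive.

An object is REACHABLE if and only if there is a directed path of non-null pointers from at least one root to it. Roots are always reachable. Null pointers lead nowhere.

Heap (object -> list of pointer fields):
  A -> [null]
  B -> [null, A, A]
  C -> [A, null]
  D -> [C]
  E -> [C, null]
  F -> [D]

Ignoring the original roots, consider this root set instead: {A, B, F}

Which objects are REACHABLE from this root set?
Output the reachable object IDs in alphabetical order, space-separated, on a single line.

Answer: A B C D F

Derivation:
Roots: A B F
Mark A: refs=null, marked=A
Mark B: refs=null A A, marked=A B
Mark F: refs=D, marked=A B F
Mark D: refs=C, marked=A B D F
Mark C: refs=A null, marked=A B C D F
Unmarked (collected): E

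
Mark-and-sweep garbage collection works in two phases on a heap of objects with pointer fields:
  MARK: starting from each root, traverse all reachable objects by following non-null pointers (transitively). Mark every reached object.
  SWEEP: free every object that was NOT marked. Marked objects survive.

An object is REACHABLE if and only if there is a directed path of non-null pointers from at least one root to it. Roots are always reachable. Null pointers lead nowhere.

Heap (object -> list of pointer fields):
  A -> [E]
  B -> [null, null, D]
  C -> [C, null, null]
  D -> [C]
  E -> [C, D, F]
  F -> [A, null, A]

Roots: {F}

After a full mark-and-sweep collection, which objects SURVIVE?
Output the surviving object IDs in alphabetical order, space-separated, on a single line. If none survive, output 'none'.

Answer: A C D E F

Derivation:
Roots: F
Mark F: refs=A null A, marked=F
Mark A: refs=E, marked=A F
Mark E: refs=C D F, marked=A E F
Mark C: refs=C null null, marked=A C E F
Mark D: refs=C, marked=A C D E F
Unmarked (collected): B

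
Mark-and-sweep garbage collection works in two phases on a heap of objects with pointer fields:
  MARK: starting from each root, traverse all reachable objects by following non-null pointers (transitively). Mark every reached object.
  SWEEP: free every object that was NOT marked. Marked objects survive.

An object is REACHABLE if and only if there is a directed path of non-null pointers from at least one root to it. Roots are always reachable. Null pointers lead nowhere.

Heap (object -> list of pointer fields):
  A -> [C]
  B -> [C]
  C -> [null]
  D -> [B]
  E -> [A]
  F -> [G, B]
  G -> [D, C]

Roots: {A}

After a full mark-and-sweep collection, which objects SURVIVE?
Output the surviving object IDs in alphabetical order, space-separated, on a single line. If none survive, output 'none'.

Answer: A C

Derivation:
Roots: A
Mark A: refs=C, marked=A
Mark C: refs=null, marked=A C
Unmarked (collected): B D E F G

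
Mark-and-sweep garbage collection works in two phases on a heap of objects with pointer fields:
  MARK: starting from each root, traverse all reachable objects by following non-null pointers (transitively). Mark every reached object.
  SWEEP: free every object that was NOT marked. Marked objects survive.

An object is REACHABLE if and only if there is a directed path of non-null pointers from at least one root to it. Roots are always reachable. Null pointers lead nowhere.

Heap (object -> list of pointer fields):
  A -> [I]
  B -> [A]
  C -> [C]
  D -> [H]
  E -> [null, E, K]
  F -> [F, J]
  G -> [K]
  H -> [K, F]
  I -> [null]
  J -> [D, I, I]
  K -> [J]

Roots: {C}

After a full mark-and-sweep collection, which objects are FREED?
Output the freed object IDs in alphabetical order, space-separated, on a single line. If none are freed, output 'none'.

Answer: A B D E F G H I J K

Derivation:
Roots: C
Mark C: refs=C, marked=C
Unmarked (collected): A B D E F G H I J K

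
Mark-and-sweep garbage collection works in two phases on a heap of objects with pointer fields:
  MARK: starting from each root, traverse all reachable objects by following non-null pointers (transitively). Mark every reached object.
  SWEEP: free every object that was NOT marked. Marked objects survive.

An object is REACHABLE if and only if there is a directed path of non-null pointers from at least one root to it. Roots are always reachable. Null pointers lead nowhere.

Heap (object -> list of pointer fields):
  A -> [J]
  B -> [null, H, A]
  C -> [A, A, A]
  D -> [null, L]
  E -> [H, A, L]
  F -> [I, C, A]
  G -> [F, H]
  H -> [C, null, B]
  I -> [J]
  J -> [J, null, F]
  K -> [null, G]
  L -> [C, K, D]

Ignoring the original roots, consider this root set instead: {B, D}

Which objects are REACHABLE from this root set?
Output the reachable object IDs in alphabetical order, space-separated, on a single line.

Roots: B D
Mark B: refs=null H A, marked=B
Mark D: refs=null L, marked=B D
Mark H: refs=C null B, marked=B D H
Mark A: refs=J, marked=A B D H
Mark L: refs=C K D, marked=A B D H L
Mark C: refs=A A A, marked=A B C D H L
Mark J: refs=J null F, marked=A B C D H J L
Mark K: refs=null G, marked=A B C D H J K L
Mark F: refs=I C A, marked=A B C D F H J K L
Mark G: refs=F H, marked=A B C D F G H J K L
Mark I: refs=J, marked=A B C D F G H I J K L
Unmarked (collected): E

Answer: A B C D F G H I J K L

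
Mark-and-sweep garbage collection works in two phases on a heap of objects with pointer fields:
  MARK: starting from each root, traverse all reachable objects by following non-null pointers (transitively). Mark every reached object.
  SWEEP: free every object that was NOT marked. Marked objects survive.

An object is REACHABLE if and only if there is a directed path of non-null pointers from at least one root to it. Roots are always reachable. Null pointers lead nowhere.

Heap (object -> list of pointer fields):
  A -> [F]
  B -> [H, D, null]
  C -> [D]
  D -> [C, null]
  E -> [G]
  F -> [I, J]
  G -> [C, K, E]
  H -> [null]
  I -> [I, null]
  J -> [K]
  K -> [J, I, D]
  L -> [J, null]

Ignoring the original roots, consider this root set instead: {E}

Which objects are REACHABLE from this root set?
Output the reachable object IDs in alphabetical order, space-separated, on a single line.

Roots: E
Mark E: refs=G, marked=E
Mark G: refs=C K E, marked=E G
Mark C: refs=D, marked=C E G
Mark K: refs=J I D, marked=C E G K
Mark D: refs=C null, marked=C D E G K
Mark J: refs=K, marked=C D E G J K
Mark I: refs=I null, marked=C D E G I J K
Unmarked (collected): A B F H L

Answer: C D E G I J K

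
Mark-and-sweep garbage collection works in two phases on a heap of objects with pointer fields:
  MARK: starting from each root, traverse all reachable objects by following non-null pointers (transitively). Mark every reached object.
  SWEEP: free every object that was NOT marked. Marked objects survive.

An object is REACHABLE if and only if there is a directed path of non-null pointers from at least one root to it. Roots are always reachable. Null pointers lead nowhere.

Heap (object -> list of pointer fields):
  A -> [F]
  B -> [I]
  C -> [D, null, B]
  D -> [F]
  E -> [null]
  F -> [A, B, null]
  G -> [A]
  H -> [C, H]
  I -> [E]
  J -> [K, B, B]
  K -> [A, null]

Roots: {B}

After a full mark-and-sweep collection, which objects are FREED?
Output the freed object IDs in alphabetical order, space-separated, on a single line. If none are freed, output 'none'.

Roots: B
Mark B: refs=I, marked=B
Mark I: refs=E, marked=B I
Mark E: refs=null, marked=B E I
Unmarked (collected): A C D F G H J K

Answer: A C D F G H J K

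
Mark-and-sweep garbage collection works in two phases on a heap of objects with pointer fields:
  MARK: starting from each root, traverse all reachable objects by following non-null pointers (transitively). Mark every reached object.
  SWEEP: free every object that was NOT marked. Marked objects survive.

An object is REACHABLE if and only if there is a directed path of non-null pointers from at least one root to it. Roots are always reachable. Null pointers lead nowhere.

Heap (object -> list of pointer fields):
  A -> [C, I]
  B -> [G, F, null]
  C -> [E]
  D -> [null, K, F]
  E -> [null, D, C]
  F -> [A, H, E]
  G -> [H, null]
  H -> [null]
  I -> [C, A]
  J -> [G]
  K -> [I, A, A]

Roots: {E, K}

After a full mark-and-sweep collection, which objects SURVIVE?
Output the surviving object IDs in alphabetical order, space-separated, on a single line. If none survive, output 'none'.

Roots: E K
Mark E: refs=null D C, marked=E
Mark K: refs=I A A, marked=E K
Mark D: refs=null K F, marked=D E K
Mark C: refs=E, marked=C D E K
Mark I: refs=C A, marked=C D E I K
Mark A: refs=C I, marked=A C D E I K
Mark F: refs=A H E, marked=A C D E F I K
Mark H: refs=null, marked=A C D E F H I K
Unmarked (collected): B G J

Answer: A C D E F H I K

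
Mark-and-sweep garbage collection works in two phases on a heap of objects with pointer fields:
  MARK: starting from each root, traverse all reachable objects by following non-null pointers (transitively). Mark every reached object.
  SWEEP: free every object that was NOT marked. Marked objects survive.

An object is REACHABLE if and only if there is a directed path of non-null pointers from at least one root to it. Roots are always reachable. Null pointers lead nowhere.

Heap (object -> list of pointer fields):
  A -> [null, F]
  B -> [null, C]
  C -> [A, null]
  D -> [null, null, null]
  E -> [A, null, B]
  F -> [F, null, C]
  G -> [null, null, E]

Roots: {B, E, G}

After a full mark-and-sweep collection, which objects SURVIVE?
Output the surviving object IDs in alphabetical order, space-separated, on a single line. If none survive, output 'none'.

Roots: B E G
Mark B: refs=null C, marked=B
Mark E: refs=A null B, marked=B E
Mark G: refs=null null E, marked=B E G
Mark C: refs=A null, marked=B C E G
Mark A: refs=null F, marked=A B C E G
Mark F: refs=F null C, marked=A B C E F G
Unmarked (collected): D

Answer: A B C E F G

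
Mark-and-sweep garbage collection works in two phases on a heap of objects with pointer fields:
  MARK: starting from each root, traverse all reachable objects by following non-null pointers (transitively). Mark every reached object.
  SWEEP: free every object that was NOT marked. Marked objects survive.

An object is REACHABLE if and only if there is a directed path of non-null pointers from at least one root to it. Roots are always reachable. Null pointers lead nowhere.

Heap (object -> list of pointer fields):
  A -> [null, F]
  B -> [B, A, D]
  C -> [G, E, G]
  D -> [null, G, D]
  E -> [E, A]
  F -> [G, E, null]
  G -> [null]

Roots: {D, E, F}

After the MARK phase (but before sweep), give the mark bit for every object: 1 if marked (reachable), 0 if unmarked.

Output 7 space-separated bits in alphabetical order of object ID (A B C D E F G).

Answer: 1 0 0 1 1 1 1

Derivation:
Roots: D E F
Mark D: refs=null G D, marked=D
Mark E: refs=E A, marked=D E
Mark F: refs=G E null, marked=D E F
Mark G: refs=null, marked=D E F G
Mark A: refs=null F, marked=A D E F G
Unmarked (collected): B C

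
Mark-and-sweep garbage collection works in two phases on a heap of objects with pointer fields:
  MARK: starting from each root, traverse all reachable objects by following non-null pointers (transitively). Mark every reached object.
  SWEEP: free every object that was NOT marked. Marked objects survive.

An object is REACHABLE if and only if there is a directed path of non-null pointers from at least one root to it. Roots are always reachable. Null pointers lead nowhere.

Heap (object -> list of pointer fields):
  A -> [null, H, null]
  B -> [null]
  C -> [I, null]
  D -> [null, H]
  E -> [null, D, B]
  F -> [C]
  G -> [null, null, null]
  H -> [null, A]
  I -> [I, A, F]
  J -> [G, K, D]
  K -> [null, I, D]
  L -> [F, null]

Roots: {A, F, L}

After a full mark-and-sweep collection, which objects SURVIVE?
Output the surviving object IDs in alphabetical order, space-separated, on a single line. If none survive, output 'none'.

Answer: A C F H I L

Derivation:
Roots: A F L
Mark A: refs=null H null, marked=A
Mark F: refs=C, marked=A F
Mark L: refs=F null, marked=A F L
Mark H: refs=null A, marked=A F H L
Mark C: refs=I null, marked=A C F H L
Mark I: refs=I A F, marked=A C F H I L
Unmarked (collected): B D E G J K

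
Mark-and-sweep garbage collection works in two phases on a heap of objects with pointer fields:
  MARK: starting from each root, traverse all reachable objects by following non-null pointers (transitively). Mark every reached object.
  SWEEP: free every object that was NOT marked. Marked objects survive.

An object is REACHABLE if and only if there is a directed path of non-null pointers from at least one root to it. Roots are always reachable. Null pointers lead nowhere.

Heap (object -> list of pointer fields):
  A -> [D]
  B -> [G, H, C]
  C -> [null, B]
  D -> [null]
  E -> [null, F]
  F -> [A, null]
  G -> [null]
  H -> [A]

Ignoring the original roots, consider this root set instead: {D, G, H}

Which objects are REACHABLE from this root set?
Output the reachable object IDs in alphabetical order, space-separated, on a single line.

Answer: A D G H

Derivation:
Roots: D G H
Mark D: refs=null, marked=D
Mark G: refs=null, marked=D G
Mark H: refs=A, marked=D G H
Mark A: refs=D, marked=A D G H
Unmarked (collected): B C E F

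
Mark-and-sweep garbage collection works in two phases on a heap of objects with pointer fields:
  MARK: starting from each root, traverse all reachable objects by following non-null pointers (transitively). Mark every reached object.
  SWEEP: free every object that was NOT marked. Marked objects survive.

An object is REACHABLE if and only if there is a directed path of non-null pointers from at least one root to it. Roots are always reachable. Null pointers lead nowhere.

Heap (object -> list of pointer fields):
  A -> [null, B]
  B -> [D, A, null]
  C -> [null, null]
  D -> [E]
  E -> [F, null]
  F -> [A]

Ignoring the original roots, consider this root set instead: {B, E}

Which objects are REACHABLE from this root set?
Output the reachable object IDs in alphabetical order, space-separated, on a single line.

Roots: B E
Mark B: refs=D A null, marked=B
Mark E: refs=F null, marked=B E
Mark D: refs=E, marked=B D E
Mark A: refs=null B, marked=A B D E
Mark F: refs=A, marked=A B D E F
Unmarked (collected): C

Answer: A B D E F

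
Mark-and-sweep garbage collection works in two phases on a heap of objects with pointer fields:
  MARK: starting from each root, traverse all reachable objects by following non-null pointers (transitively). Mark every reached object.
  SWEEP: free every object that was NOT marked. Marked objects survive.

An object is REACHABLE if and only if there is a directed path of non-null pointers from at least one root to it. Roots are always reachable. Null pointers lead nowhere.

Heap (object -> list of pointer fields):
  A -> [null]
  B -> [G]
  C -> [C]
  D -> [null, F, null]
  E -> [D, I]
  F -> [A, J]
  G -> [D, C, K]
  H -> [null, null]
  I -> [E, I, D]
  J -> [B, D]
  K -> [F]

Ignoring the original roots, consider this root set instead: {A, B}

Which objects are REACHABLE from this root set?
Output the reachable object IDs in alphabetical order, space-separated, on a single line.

Roots: A B
Mark A: refs=null, marked=A
Mark B: refs=G, marked=A B
Mark G: refs=D C K, marked=A B G
Mark D: refs=null F null, marked=A B D G
Mark C: refs=C, marked=A B C D G
Mark K: refs=F, marked=A B C D G K
Mark F: refs=A J, marked=A B C D F G K
Mark J: refs=B D, marked=A B C D F G J K
Unmarked (collected): E H I

Answer: A B C D F G J K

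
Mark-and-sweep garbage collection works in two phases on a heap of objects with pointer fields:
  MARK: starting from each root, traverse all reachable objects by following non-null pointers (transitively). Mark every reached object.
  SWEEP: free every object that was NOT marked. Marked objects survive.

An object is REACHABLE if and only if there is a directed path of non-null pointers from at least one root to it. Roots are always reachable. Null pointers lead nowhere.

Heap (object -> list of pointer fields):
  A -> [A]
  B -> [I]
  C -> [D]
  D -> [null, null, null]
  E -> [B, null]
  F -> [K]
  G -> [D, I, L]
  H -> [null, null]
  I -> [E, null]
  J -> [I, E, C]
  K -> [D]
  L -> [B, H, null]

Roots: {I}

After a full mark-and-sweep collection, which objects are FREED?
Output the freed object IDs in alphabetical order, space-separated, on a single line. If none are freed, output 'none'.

Answer: A C D F G H J K L

Derivation:
Roots: I
Mark I: refs=E null, marked=I
Mark E: refs=B null, marked=E I
Mark B: refs=I, marked=B E I
Unmarked (collected): A C D F G H J K L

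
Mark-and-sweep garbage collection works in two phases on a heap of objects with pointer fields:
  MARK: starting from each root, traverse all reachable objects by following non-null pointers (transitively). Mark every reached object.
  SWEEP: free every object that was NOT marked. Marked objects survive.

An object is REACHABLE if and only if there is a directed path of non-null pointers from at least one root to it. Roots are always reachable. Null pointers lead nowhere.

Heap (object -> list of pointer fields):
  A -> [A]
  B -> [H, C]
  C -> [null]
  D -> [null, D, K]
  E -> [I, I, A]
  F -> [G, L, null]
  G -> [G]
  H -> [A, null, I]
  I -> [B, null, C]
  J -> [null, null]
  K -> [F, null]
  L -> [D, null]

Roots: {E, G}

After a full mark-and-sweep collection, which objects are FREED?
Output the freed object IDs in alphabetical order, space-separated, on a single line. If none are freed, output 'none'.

Answer: D F J K L

Derivation:
Roots: E G
Mark E: refs=I I A, marked=E
Mark G: refs=G, marked=E G
Mark I: refs=B null C, marked=E G I
Mark A: refs=A, marked=A E G I
Mark B: refs=H C, marked=A B E G I
Mark C: refs=null, marked=A B C E G I
Mark H: refs=A null I, marked=A B C E G H I
Unmarked (collected): D F J K L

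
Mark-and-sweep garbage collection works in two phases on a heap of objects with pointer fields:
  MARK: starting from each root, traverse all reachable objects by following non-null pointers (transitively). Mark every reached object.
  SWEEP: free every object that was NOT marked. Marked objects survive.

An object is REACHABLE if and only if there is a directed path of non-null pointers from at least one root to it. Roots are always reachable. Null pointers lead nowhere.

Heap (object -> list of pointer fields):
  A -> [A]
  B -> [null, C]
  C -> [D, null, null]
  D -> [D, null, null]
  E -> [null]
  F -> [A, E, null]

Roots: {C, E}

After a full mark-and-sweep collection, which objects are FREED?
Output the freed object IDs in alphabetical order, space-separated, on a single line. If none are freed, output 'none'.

Roots: C E
Mark C: refs=D null null, marked=C
Mark E: refs=null, marked=C E
Mark D: refs=D null null, marked=C D E
Unmarked (collected): A B F

Answer: A B F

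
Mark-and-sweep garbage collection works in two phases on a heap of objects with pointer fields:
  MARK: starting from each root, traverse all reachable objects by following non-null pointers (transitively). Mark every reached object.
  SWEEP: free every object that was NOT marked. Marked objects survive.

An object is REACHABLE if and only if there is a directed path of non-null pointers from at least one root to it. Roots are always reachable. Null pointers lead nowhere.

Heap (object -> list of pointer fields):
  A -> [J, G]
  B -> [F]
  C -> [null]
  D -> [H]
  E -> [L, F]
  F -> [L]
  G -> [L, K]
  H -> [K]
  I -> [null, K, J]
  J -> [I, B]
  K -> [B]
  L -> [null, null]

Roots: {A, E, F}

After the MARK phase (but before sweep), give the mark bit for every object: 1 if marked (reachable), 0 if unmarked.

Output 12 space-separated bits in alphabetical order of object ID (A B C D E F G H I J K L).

Answer: 1 1 0 0 1 1 1 0 1 1 1 1

Derivation:
Roots: A E F
Mark A: refs=J G, marked=A
Mark E: refs=L F, marked=A E
Mark F: refs=L, marked=A E F
Mark J: refs=I B, marked=A E F J
Mark G: refs=L K, marked=A E F G J
Mark L: refs=null null, marked=A E F G J L
Mark I: refs=null K J, marked=A E F G I J L
Mark B: refs=F, marked=A B E F G I J L
Mark K: refs=B, marked=A B E F G I J K L
Unmarked (collected): C D H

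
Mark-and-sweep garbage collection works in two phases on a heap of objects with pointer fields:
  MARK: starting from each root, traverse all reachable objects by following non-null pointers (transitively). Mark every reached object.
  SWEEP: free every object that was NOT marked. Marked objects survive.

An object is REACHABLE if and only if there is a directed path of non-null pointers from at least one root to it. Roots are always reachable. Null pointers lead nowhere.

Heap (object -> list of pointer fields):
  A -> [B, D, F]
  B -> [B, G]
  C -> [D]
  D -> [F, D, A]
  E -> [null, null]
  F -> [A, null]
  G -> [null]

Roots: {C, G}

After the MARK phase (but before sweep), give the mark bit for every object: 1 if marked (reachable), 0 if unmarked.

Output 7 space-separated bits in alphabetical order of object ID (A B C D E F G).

Roots: C G
Mark C: refs=D, marked=C
Mark G: refs=null, marked=C G
Mark D: refs=F D A, marked=C D G
Mark F: refs=A null, marked=C D F G
Mark A: refs=B D F, marked=A C D F G
Mark B: refs=B G, marked=A B C D F G
Unmarked (collected): E

Answer: 1 1 1 1 0 1 1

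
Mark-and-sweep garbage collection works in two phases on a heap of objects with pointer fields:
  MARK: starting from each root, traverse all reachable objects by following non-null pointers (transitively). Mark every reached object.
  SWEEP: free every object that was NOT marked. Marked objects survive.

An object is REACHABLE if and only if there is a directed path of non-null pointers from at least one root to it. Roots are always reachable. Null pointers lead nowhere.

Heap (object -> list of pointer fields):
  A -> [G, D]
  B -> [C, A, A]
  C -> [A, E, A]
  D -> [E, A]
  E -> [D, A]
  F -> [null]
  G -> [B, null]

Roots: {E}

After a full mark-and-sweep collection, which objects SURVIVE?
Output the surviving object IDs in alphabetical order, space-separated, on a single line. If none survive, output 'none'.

Answer: A B C D E G

Derivation:
Roots: E
Mark E: refs=D A, marked=E
Mark D: refs=E A, marked=D E
Mark A: refs=G D, marked=A D E
Mark G: refs=B null, marked=A D E G
Mark B: refs=C A A, marked=A B D E G
Mark C: refs=A E A, marked=A B C D E G
Unmarked (collected): F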